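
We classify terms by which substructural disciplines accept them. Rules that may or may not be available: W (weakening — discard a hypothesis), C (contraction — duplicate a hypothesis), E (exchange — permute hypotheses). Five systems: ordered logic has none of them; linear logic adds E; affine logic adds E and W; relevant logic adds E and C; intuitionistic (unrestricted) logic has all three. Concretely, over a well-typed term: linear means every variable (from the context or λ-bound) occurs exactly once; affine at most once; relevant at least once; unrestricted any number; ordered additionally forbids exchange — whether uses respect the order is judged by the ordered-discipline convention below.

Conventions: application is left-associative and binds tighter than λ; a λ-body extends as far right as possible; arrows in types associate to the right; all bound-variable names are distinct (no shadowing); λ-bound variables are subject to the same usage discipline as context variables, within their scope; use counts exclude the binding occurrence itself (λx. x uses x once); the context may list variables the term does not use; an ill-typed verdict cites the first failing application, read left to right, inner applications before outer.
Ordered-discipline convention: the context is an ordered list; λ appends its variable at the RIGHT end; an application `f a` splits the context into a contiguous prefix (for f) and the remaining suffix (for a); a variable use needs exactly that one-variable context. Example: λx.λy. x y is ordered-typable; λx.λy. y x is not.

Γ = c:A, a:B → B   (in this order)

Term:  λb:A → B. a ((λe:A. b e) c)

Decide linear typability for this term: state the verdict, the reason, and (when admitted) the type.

yes — exactly-once usage across c, a, b, e; term : (A → B) → B
usage: c ×1, a ×1, b (λ-bound) ×1, e (λ-bound) ×1
order of uses: a, b, e, c
typing: ✓ — (A → B) → B
per-discipline verdicts: ordered ✗; linear ✓; affine ✓; relevant ✓; unrestricted ✓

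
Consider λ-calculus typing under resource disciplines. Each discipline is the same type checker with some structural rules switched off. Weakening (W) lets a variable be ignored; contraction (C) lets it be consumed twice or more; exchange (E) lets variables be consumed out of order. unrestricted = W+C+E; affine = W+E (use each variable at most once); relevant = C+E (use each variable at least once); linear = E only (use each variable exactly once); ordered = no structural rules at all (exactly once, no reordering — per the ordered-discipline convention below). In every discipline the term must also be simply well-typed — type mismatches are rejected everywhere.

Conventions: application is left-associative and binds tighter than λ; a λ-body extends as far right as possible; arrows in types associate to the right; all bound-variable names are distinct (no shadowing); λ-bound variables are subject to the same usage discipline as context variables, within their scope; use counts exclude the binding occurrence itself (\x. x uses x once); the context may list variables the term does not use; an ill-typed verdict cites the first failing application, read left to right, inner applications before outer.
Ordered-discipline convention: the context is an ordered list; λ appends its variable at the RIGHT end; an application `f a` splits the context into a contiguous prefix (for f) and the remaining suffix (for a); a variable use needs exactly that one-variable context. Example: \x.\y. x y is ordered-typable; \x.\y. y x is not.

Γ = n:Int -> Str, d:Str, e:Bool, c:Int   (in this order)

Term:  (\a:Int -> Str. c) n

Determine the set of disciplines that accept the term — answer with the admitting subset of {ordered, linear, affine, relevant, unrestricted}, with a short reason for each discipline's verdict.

admitting disciplines: affine, unrestricted
usage: n: 1×; d: 0×; e: 0×; c: 1×; a (bound): 0×
order of uses: c, n
typing: ✓ — Int
ordered: ✗ — needs weakening: d, e, a unused
linear: ✗ — needs weakening: d, e, a unused
affine: ✓ — none of n, d, e, c, a used more than once
relevant: ✗ — needs weakening: d, e, a unused
unrestricted: ✓ — simply typable at Int; W, C, E all held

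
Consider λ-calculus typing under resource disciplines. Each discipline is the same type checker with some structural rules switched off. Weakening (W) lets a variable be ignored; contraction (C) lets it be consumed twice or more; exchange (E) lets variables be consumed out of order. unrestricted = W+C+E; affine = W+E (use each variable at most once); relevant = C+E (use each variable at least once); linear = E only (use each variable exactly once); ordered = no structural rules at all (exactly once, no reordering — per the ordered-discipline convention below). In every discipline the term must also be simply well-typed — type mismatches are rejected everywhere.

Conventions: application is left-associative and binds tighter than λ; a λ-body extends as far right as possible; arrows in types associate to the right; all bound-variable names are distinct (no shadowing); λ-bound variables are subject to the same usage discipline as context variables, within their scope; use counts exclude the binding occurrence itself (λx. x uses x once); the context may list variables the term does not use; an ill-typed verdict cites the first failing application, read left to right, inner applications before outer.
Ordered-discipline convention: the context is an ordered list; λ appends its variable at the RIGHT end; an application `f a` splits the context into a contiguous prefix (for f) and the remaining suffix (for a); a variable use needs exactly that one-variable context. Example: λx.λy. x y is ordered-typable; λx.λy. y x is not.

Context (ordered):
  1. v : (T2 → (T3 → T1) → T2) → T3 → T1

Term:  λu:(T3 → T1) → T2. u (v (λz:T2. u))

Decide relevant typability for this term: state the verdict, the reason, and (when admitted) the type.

no — unused: z — weakening required
counts: v: 1, u (bound): 2, z (bound): 0
uses in reading order: u, v, u
typing: ✓ — ((T3 → T1) → T2) → T2
per-discipline verdicts: ordered ✗; linear ✗; affine ✗; relevant ✗; unrestricted ✓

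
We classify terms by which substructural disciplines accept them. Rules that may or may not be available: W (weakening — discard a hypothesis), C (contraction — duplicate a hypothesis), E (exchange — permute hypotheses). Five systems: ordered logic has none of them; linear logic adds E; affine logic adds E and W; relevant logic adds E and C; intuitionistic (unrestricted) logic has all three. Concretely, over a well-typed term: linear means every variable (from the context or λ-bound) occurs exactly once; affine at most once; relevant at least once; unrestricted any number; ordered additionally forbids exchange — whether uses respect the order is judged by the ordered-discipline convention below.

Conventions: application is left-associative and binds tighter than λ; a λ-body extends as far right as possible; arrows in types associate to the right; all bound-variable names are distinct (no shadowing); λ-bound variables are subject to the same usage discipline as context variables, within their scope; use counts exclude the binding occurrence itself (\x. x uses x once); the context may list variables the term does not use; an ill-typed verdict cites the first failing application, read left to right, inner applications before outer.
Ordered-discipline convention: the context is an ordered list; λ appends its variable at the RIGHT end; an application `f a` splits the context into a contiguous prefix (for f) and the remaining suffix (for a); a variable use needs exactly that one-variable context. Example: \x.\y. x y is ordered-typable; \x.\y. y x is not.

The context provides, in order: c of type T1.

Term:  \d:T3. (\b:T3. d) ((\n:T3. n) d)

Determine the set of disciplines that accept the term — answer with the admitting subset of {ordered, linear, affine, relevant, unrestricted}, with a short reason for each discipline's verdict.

admitting disciplines: unrestricted
variable uses: c: 0×; d (λ-bound): 2×; b (λ-bound): 0×; n (λ-bound): 1×
use order (left to right): d, n, d
typing: well-typed — term : T3 → T3
ordered ✗ (repeated use of d ×2; needs weakening: c, b unused)
linear ✗ (repeated use of d ×2; needs weakening: c, b unused)
affine ✗ (repeated use of d ×2)
relevant ✗ (needs weakening: c, b unused)
unrestricted ✓ (typability at T3 → T3 is all that's needed)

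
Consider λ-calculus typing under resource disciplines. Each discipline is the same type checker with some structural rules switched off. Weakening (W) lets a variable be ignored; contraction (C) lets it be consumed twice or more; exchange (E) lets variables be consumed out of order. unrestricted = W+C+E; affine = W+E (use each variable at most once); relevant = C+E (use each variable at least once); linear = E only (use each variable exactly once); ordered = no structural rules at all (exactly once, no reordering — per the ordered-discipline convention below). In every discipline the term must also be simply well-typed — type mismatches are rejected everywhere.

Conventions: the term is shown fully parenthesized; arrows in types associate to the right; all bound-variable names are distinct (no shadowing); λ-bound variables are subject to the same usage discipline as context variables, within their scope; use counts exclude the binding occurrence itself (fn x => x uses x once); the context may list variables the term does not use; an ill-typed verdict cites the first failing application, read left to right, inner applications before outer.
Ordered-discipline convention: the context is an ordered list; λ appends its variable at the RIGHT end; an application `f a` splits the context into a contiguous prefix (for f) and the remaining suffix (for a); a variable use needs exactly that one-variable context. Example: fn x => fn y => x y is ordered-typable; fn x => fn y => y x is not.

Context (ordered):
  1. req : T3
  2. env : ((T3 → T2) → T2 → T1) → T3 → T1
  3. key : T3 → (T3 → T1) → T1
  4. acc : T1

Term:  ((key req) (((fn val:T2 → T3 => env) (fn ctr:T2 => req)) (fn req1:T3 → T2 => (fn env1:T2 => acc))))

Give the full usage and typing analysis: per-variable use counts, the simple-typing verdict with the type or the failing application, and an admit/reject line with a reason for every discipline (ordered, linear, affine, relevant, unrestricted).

counts: req=2; env=1; key=1; acc=1; val [bound]=0; ctr [bound]=0; req1 [bound]=0; env1 [bound]=0
order of uses: key, req, env, req, acc
typing: well-typed — term : T1
ordered: ✗, uses contraction: req ×2; needs weakening: val, ctr, req1, env1 unused
linear: ✗, uses contraction: req ×2; needs weakening: val, ctr, req1, env1 unused
affine: ✗, uses contraction: req ×2
relevant: ✗, needs weakening: val, ctr, req1, env1 unused
unrestricted: ✓, simply typable at T1; W, C, E all held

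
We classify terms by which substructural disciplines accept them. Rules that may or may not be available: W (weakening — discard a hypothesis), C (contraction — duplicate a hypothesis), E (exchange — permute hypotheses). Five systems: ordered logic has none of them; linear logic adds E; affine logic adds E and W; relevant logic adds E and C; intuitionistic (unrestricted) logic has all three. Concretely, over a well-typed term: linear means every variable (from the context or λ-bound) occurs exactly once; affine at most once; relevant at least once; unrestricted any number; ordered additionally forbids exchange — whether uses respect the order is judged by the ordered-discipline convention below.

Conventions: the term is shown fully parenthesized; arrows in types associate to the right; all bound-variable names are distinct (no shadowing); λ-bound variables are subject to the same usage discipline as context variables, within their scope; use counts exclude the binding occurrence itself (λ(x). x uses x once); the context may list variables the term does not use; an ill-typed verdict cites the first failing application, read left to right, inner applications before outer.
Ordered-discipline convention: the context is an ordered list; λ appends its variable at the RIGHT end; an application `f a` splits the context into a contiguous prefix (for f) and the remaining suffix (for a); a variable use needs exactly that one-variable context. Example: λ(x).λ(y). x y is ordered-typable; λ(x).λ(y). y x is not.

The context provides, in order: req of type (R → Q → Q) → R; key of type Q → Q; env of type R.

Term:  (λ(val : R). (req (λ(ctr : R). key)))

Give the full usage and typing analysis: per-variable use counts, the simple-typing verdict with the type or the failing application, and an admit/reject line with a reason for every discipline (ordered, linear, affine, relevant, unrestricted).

counts: req=1, key=1, env=0, val (λ-bound)=0, ctr (λ-bound)=0
use order (left to right): req, key
typing: ✓ — R → R
ordered: ✗ — env, val, ctr never used (weakening)
linear: ✗ — env, val, ctr never used (weakening)
affine: ✓ — none of req, key, env, val, ctr used more than once
relevant: ✗ — env, val, ctr never used (weakening)
unrestricted: ✓ — type-checks (R → R) and nothing is barred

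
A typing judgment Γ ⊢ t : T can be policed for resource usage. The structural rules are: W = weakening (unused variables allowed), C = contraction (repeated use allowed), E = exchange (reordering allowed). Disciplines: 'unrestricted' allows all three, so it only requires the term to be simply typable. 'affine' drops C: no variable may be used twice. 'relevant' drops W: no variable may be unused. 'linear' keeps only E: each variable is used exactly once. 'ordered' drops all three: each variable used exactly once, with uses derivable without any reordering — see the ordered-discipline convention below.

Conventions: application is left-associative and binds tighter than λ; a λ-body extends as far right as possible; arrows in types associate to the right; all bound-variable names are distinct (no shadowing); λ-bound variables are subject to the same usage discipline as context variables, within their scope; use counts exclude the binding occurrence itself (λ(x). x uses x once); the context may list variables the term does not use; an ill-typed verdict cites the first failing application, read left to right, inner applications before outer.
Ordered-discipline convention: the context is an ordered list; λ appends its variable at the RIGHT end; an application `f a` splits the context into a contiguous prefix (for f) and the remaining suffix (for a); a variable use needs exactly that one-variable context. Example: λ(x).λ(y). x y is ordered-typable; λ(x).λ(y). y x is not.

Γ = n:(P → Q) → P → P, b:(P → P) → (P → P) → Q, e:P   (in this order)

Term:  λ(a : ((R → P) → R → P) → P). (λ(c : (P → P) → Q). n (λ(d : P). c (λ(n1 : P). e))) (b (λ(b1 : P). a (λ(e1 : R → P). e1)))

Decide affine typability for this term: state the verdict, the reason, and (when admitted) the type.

yes — n, b, e, a, c, d, n1, b1, e1: no repeats, contraction unneeded; term : (((R → P) → R → P) → P) → P → P
variable uses: n: 1, b: 1, e: 1, a (λ-bound): 1, c (λ-bound): 1, d (λ-bound): 0, n1 (λ-bound): 0, b1 (λ-bound): 0, e1 (λ-bound): 1
left-to-right use order: n, c, e, b, a, e1
typing: the term checks, with type (((R → P) → R → P) → P) → P → P
summary: ordered ✗ | linear ✗ | affine ✓ | relevant ✗ | unrestricted ✓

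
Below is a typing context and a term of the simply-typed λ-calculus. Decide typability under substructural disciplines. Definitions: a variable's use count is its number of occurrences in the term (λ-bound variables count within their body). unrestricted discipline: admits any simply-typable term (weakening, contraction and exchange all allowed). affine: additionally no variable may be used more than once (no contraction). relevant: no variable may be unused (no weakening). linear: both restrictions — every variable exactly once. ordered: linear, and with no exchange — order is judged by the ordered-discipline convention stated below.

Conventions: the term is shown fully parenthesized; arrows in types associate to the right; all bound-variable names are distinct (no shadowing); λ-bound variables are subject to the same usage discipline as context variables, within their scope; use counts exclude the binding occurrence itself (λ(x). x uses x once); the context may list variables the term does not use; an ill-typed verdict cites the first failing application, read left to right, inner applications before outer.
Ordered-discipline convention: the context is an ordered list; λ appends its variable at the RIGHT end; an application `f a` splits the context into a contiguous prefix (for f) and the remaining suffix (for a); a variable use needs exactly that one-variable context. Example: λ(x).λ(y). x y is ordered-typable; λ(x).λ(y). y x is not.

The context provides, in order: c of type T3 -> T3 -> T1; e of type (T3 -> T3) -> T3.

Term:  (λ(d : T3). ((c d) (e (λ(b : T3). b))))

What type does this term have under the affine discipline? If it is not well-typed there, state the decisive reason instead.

term : T3 -> T1
usage: c: 1; e: 1; d (bound): 1; b (bound): 1
use order (left to right): c, d, e, b
typing: well-typed at T3 -> T1
summary: ordered ✗, linear ✓, affine ✓, relevant ✓, unrestricted ✓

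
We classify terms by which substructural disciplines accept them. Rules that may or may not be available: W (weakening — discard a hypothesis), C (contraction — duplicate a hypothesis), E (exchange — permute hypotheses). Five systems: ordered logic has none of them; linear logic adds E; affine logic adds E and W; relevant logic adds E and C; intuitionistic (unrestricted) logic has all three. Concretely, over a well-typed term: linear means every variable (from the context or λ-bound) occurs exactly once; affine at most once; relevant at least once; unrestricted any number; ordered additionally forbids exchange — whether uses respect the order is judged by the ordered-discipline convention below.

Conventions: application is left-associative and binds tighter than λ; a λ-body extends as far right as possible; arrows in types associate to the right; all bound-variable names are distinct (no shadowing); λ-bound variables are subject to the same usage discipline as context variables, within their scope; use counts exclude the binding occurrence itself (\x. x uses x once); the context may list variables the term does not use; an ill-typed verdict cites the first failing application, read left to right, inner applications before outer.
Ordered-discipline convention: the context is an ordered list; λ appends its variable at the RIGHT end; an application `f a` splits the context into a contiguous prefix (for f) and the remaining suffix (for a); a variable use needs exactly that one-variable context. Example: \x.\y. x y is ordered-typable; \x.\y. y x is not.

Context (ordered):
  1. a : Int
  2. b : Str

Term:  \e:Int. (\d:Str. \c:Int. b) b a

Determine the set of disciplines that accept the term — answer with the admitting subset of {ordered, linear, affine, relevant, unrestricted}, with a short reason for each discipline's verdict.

accepted by: unrestricted
usage: a: 1, b: 2, e (λ-bound): 0, d (λ-bound): 0, c (λ-bound): 0
order of uses: b, b, a
typing: ✓ — Int -> Str
ordered: ✗ — uses contraction: b ×2; needs weakening: e, d, c unused
linear: ✗ — uses contraction: b ×2; needs weakening: e, d, c unused
affine: ✗ — uses contraction: b ×2
relevant: ✗ — needs weakening: e, d, c unused
unrestricted: ✓ — well-typed at Int -> Str; no restrictions here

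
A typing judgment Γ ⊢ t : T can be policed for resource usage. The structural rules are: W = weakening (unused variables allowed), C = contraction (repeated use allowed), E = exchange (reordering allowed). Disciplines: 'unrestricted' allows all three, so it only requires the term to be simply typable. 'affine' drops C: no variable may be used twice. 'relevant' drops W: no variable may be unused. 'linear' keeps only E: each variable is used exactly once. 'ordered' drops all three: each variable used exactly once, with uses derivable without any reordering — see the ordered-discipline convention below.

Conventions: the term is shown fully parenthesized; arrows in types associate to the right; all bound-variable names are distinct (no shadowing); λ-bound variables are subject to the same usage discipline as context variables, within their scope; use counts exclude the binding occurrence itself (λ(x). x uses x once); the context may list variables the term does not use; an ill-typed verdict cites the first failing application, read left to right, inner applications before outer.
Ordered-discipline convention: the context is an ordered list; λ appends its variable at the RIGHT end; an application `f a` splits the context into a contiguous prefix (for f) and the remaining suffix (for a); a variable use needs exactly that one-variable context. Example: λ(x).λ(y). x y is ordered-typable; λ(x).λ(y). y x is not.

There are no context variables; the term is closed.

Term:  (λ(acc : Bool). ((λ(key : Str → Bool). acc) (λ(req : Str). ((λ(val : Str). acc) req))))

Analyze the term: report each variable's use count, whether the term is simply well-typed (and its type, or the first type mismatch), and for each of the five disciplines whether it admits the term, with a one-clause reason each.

use counts: acc (λ-bound) ×2; key (λ-bound) ×0; req (λ-bound) ×1; val (λ-bound) ×0
uses in reading order: acc, acc, req
typing: the term checks, with type Bool → Bool
ordered: ✗, acc ×2 used more than once (contraction); needs weakening: key, val unused
linear: ✗, acc ×2 used more than once (contraction); needs weakening: key, val unused
affine: ✗, acc ×2 used more than once (contraction)
relevant: ✗, needs weakening: key, val unused
unrestricted: ✓, typability at Bool → Bool is all that's needed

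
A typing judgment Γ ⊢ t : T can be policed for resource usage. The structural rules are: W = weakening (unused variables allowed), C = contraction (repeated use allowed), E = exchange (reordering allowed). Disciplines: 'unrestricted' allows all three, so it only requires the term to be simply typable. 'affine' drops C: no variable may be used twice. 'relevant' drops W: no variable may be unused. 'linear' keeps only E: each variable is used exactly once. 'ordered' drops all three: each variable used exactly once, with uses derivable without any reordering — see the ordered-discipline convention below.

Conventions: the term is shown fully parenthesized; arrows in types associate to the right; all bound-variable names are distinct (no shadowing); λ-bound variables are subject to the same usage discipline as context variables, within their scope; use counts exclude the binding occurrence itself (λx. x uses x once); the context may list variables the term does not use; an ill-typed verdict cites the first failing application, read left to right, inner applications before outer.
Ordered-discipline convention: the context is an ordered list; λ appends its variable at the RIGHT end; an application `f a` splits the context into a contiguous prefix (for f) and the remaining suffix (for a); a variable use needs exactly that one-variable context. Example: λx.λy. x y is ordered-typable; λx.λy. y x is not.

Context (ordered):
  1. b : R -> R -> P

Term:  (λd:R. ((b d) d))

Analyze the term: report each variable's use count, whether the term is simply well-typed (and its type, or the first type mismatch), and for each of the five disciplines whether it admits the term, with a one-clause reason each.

variable uses: b=1; d [bound]=2
left-to-right use order: b, d, d
typing: well-typed — term : R -> P
ordered ✗ (repeated use of d ×2)
linear ✗ (repeated use of d ×2)
affine ✗ (repeated use of d ×2)
relevant ✓ (b, d: all used, weakening unneeded)
unrestricted ✓ (well-typed at R -> P; no restrictions here)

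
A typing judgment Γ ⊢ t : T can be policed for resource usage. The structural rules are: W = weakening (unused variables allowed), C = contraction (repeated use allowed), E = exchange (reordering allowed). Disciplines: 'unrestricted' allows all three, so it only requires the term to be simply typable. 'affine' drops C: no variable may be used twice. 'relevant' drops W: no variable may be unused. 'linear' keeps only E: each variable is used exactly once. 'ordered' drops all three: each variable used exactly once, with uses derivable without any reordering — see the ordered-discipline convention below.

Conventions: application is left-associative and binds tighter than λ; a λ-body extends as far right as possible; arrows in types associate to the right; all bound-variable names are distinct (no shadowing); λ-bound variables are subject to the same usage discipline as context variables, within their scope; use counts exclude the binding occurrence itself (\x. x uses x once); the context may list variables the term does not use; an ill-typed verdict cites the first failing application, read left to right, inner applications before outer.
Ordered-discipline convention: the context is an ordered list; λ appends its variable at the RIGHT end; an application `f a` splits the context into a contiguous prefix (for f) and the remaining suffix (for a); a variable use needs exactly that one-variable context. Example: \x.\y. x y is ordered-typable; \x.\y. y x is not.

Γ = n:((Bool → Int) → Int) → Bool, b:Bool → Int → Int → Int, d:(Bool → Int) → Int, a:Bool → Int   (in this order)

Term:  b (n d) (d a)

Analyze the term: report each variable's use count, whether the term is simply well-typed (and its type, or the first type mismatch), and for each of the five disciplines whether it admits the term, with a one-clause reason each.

usage: n ×1; b ×1; d ×2; a ×1
left-to-right use order: b, n, d, d, a
typing: the term checks, with type Int → Int
ordered ✗ (repeated use of d ×2)
linear ✗ (repeated use of d ×2)
affine ✗ (repeated use of d ×2)
relevant ✓ (at least one use each (n, b, d, a))
unrestricted ✓ (type-checks (Int → Int) and nothing is barred)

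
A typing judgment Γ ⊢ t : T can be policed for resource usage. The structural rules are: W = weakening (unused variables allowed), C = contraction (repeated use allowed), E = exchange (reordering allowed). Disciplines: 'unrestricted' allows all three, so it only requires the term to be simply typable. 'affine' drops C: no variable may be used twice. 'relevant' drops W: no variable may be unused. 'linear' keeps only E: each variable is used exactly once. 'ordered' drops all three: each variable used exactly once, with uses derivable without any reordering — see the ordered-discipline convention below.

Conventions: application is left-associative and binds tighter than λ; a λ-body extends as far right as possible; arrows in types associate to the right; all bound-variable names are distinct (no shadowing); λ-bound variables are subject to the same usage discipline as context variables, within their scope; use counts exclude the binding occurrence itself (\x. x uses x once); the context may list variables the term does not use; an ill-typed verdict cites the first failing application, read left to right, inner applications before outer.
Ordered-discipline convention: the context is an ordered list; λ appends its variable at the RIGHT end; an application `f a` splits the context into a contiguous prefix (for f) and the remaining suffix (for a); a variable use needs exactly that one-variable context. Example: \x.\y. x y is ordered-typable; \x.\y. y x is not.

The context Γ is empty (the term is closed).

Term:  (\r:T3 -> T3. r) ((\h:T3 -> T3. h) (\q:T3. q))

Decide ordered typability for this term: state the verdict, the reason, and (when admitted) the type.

yes — r, h, q once each; derivable with no W/C/E; term : T3 -> T3
use counts: r [bound] ×1; h [bound] ×1; q [bound] ×1
order of uses: r, h, q
typing: the term checks, with type T3 -> T3
summary: ordered ✓; linear ✓; affine ✓; relevant ✓; unrestricted ✓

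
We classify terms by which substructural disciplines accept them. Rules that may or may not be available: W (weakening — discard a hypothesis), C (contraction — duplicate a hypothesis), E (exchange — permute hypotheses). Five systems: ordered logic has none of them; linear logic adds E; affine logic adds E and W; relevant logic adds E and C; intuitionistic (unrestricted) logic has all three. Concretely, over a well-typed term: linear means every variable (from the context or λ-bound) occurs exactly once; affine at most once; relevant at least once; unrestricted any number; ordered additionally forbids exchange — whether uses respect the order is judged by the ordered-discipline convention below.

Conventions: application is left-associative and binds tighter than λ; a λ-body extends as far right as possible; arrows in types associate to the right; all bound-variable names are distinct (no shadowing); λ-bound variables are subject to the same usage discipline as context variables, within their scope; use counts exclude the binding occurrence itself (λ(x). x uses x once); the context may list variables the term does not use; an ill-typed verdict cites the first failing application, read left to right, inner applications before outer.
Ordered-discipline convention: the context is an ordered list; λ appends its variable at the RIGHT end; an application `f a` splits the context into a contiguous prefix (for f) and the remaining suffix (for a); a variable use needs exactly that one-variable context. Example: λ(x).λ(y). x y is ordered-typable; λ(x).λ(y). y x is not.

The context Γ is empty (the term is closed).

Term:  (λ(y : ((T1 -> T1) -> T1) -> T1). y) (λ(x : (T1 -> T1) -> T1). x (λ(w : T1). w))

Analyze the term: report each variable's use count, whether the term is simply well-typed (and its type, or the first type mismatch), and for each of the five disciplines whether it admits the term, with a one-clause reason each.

use counts: y (λ-bound): 1×; x (λ-bound): 1×; w (λ-bound): 1×
order of uses: y, x, w
typing: well-typed at ((T1 -> T1) -> T1) -> T1
ordered ✓ (y, x, w: once each, no exchange needed)
linear ✓ (exactly-once usage across y, x, w)
affine ✓ (none of y, x, w used more than once)
relevant ✓ (every one of y, x, w appears)
unrestricted ✓ (well-typed at ((T1 -> T1) -> T1) -> T1; no restrictions here)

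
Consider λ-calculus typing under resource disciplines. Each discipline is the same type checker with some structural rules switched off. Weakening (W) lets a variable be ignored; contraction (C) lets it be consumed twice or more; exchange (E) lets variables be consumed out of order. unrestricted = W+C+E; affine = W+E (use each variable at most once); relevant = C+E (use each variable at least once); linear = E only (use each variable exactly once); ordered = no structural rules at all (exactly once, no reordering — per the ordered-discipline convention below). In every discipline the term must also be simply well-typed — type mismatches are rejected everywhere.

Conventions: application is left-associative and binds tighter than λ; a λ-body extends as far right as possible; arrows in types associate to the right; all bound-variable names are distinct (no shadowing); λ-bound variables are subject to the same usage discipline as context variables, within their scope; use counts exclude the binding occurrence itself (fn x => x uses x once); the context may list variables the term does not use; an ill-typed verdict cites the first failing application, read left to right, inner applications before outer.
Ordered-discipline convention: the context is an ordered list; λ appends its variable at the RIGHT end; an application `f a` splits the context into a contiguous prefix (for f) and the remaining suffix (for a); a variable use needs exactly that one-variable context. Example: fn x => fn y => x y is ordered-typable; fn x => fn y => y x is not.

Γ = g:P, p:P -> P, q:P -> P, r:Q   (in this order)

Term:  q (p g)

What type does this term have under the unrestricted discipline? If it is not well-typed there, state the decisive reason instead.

term : P
use counts: g: 1; p: 1; q: 1; r: 0
use order (left to right): q, p, g
typing: well-typed at P
summary: ordered ✗; linear ✗; affine ✓; relevant ✗; unrestricted ✓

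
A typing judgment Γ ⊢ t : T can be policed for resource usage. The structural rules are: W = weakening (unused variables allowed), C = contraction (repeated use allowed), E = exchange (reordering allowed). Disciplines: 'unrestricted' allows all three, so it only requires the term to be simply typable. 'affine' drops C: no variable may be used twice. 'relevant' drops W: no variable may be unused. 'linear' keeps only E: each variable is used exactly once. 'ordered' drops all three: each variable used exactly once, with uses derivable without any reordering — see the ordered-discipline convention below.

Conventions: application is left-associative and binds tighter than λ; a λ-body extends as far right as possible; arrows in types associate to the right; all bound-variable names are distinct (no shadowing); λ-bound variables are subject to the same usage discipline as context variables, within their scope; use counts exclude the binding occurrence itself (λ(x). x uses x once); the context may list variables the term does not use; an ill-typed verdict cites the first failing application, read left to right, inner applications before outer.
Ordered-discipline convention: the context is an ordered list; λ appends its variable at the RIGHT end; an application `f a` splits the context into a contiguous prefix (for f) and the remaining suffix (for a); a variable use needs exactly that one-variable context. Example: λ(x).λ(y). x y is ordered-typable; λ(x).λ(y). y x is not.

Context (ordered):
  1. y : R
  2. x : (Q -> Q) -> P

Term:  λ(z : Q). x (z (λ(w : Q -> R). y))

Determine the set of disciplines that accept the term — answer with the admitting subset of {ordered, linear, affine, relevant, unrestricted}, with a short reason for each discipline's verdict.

admitted in: none
use counts: y ×1; x ×1; z (λ-bound) ×1; w (λ-bound) ×0
left-to-right use order: x, z, y
typing: ill-typed: non-function type Q applied to an argument
ordered: ✗, a type mismatch blocks all five
linear: ✗, the type mismatch rejects it
affine: ✗, not simply typable
relevant: ✗, fails simple typing
unrestricted: ✗, a type mismatch blocks all five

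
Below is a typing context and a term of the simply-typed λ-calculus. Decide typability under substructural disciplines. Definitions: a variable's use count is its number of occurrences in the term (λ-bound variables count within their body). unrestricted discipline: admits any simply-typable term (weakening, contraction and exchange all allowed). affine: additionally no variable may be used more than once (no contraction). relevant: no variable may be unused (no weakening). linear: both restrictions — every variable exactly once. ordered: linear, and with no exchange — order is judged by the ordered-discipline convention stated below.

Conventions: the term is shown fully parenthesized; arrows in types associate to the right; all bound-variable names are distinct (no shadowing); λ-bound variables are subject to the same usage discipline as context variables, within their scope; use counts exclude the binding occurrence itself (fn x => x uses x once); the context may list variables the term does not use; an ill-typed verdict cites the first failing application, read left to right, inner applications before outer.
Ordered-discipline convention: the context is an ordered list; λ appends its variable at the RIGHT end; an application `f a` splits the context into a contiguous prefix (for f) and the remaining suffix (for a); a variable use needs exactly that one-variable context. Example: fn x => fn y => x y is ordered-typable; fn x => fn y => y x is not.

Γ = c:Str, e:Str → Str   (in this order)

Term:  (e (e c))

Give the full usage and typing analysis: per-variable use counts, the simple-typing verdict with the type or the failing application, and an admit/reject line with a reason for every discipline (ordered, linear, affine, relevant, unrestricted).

use counts: c: 1, e: 2
use order (left to right): e, e, c
typing: well-typed at Str
ordered ✗ (needs contraction — e ×2)
linear ✗ (needs contraction — e ×2)
affine ✗ (needs contraction — e ×2)
relevant ✓ (at least one use each (c, e))
unrestricted ✓ (simply typable at Str; W, C, E all held)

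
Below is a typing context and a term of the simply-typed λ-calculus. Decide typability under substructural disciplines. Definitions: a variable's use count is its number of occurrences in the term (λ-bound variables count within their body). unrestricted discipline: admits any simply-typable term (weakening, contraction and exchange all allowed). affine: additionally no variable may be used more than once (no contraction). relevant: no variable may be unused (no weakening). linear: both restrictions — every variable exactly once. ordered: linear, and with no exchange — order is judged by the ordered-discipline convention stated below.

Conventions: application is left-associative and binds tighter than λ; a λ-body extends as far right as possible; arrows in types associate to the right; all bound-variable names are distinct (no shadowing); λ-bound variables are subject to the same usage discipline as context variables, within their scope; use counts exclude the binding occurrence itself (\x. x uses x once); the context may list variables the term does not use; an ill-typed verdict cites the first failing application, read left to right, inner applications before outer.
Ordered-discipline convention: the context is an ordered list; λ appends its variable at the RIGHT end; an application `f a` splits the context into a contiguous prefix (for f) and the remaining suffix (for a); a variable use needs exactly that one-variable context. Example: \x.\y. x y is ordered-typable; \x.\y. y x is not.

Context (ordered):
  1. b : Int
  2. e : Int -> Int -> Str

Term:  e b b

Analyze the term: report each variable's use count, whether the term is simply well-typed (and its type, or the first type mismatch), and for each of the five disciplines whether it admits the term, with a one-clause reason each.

variable uses: b=2, e=1
left-to-right use order: e, b, b
typing: the term checks, with type Str
ordered: ✗ — b ×2 used more than once (contraction)
linear: ✗ — b ×2 used more than once (contraction)
affine: ✗ — b ×2 used more than once (contraction)
relevant: ✓ — every one of b, e appears
unrestricted: ✓ — typability at Str is all that's needed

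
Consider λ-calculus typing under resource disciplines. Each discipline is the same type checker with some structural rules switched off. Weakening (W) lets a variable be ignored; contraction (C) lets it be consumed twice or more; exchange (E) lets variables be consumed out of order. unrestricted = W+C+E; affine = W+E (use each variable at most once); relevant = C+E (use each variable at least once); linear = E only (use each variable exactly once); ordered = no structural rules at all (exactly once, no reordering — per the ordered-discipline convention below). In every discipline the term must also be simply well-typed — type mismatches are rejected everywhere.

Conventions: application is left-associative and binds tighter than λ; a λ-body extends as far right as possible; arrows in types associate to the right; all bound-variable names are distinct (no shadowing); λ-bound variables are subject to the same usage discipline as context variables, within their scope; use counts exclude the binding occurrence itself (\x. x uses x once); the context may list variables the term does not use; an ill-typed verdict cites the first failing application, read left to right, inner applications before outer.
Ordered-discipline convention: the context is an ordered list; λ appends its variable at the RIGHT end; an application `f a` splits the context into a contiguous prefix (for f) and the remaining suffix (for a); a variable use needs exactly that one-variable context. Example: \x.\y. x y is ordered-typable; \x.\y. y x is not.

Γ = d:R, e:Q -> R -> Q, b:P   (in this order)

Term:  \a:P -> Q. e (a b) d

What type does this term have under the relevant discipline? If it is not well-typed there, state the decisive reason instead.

term : (P -> Q) -> Q
usage: d: 1; e: 1; b: 1; a (bound): 1
use order (left to right): e, a, b, d
typing: well-typed at (P -> Q) -> Q
summary: ordered ✗; linear ✓; affine ✓; relevant ✓; unrestricted ✓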